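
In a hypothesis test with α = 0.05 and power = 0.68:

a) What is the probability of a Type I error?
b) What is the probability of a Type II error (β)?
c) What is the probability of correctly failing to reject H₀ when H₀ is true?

Answer: a) 0.05, b) 0.32, c) 0.95

Derivation:
a) Type I error probability = α = 0.05
b) Power = P(reject H₀ | H₁ true) = 1 - β = 0.68, so Type II error probability = β = 1 - Power = 0.32
c) P(fail to reject H₀ | H₀ true) = 1 - α = 0.95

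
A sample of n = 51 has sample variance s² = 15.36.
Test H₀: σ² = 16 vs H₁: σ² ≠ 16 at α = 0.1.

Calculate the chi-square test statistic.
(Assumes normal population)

df = n - 1 = 50
χ² = (n-1)s²/σ₀² = 50×15.36/16 = 48.0000
Critical values: χ²_{0.95,50} = 34.764, χ²_{0.05,50} = 67.505
Rejection region: χ² < 34.764 or χ² > 67.505
Decision: fail to reject H₀

Answer: χ² = 48.0000, fail to reject H₀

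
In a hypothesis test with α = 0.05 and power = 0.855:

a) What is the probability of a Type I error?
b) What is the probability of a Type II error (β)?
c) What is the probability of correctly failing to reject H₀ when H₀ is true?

Answer: a) 0.05, b) 0.145, c) 0.95

Derivation:
a) Type I error probability = α = 0.05
b) Power = P(reject H₀ | H₁ true) = 1 - β = 0.855, so Type II error probability = β = 1 - Power = 0.145
c) P(fail to reject H₀ | H₀ true) = 1 - α = 0.95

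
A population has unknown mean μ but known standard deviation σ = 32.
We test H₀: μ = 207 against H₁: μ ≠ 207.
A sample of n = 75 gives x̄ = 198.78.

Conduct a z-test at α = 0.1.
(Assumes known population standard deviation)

Standard error: SE = σ/√n = 32/√75 = 3.6950
z-statistic: z = (x̄ - μ₀)/SE = (198.78 - 207)/3.6950 = -2.2246
Critical value: ±1.645
p-value = 0.0261
Decision: reject H₀

Answer: z = -2.2246, reject H₀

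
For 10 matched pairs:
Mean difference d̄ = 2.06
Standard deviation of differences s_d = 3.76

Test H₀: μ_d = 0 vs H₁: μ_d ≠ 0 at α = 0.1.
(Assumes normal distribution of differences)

df = n - 1 = 9
SE = s_d/√n = 3.76/√10 = 1.1890
t = d̄/SE = 2.06/1.1890 = 1.7325
Critical value: t_{0.05,9} = ±1.833
p-value ≈ 0.1172
Decision: fail to reject H₀

Answer: t = 1.7325, fail to reject H₀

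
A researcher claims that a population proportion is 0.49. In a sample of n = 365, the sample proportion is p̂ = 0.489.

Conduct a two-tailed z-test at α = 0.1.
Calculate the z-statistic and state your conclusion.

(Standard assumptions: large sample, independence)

H₀: p = 0.49, H₁: p ≠ 0.49
Standard error: SE = √(p₀(1-p₀)/n) = √(0.49×0.51/365) = 0.026166
z-statistic: z = (p̂ - p₀)/SE = (0.489 - 0.49)/0.026166 = -0.0382
Critical value: z_0.05 = ±1.645
p-value = 0.9695
Decision: fail to reject H₀ at α = 0.1

Answer: z = -0.0382, fail to reject H₀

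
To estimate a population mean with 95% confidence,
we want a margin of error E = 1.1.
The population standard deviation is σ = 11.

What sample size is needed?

z_0.025 = 1.960
n = (z×σ/E)² = (1.960×11/1.1)²
n = 384.1600
Round up: n = 385

Answer: n = 385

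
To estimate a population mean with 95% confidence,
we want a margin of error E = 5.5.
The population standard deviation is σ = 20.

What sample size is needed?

Answer: n = 51

Derivation:
z_0.025 = 1.960
n = (z×σ/E)² = (1.960×20/5.5)²
n = 50.7980
Round up: n = 51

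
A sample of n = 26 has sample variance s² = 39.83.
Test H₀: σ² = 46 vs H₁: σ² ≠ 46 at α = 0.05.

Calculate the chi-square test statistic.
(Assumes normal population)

Answer: χ² = 21.6467, fail to reject H₀

Derivation:
df = n - 1 = 25
χ² = (n-1)s²/σ₀² = 25×39.83/46 = 21.6467
Critical values: χ²_{0.975,25} = 13.120, χ²_{0.025,25} = 40.646
Rejection region: χ² < 13.120 or χ² > 40.646
Decision: fail to reject H₀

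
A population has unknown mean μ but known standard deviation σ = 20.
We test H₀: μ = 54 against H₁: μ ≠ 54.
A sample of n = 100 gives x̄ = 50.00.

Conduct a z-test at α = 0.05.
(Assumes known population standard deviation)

Standard error: SE = σ/√n = 20/√100 = 2.0000
z-statistic: z = (x̄ - μ₀)/SE = (50.00 - 54)/2.0000 = -2.0000
Critical value: ±1.960
p-value = 0.0455
Decision: reject H₀

Answer: z = -2.0000, reject H₀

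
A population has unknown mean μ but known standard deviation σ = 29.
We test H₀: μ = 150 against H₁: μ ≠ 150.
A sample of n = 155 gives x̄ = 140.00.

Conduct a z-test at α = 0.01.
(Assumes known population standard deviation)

Standard error: SE = σ/√n = 29/√155 = 2.3293
z-statistic: z = (x̄ - μ₀)/SE = (140.00 - 150)/2.3293 = -4.2931
Critical value: ±2.576
p-value < 0.0001
Decision: reject H₀

Answer: z = -4.2931, reject H₀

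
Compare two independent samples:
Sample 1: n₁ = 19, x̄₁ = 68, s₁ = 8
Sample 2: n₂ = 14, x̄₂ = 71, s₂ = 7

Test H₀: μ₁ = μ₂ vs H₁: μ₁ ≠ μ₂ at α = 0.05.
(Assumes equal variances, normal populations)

Answer: t = -1.1212, fail to reject H₀

Derivation:
Pooled variance: s²_p = [18×8² + 13×7²]/(31) = 57.7097
s_p = 7.5967
SE = s_p×√(1/n₁ + 1/n₂) = 7.5967×√(1/19 + 1/14) = 2.6757
t = (x̄₁ - x̄₂)/SE = (68 - 71)/2.6757 = -1.1212
df = 31, t-critical = ±2.040
Decision: fail to reject H₀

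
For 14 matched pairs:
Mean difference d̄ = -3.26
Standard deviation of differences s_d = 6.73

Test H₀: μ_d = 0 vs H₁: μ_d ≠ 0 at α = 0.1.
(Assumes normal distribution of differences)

df = n - 1 = 13
SE = s_d/√n = 6.73/√14 = 1.7987
t = d̄/SE = -3.26/1.7987 = -1.8124
Critical value: t_{0.05,13} = ±1.771
p-value ≈ 0.0931
Decision: reject H₀

Answer: t = -1.8124, reject H₀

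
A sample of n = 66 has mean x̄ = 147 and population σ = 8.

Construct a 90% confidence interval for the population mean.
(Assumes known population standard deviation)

Confidence level: 90%, α = 0.1
z_0.05 = 1.645
SE = σ/√n = 8/√66 = 0.9847
Margin of error = 1.645 × 0.9847 = 1.6198
CI: x̄ ± margin = 147 ± 1.6198
CI: (145.3802, 148.6198)

Answer: (145.3802, 148.6198)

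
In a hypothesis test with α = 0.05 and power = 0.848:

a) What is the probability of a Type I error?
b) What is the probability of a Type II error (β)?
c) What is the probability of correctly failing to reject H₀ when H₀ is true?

Answer: a) 0.05, b) 0.152, c) 0.95

Derivation:
a) Type I error probability = α = 0.05
b) Power = P(reject H₀ | H₁ true) = 1 - β = 0.848, so Type II error probability = β = 1 - Power = 0.152
c) P(fail to reject H₀ | H₀ true) = 1 - α = 0.95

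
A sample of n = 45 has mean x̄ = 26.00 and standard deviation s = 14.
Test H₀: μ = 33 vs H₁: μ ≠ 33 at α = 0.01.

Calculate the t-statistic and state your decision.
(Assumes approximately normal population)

Answer: t = -3.3541, reject H₀

Derivation:
df = n - 1 = 44
SE = s/√n = 14/√45 = 2.0870
t = (x̄ - μ₀)/SE = (26.00 - 33)/2.0870 = -3.3541
Critical value: t_{0.005,44} = ±2.692
p-value ≈ 0.0016
Decision: reject H₀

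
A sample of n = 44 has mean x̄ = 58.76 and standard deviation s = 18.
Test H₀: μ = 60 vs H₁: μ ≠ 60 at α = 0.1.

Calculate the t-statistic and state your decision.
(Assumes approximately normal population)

Answer: t = -0.4570, fail to reject H₀

Derivation:
df = n - 1 = 43
SE = s/√n = 18/√44 = 2.7136
t = (x̄ - μ₀)/SE = (58.76 - 60)/2.7136 = -0.4570
Critical value: t_{0.05,43} = ±1.681
p-value ≈ 0.6500
Decision: fail to reject H₀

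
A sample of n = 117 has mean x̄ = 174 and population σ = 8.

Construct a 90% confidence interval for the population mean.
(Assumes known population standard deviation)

Answer: (172.7834, 175.2166)

Derivation:
Confidence level: 90%, α = 0.1
z_0.05 = 1.645
SE = σ/√n = 8/√117 = 0.7396
Margin of error = 1.645 × 0.7396 = 1.2166
CI: x̄ ± margin = 174 ± 1.2166
CI: (172.7834, 175.2166)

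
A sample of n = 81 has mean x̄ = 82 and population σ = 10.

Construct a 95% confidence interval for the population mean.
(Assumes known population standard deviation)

Confidence level: 95%, α = 0.05
z_0.025 = 1.960
SE = σ/√n = 10/√81 = 1.1111
Margin of error = 1.960 × 1.1111 = 2.1778
CI: x̄ ± margin = 82 ± 2.1778
CI: (79.8222, 84.1778)

Answer: (79.8222, 84.1778)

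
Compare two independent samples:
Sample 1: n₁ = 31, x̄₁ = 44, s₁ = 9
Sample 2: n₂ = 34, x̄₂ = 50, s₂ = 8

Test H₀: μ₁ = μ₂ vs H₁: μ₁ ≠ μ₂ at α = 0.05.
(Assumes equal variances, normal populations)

Pooled variance: s²_p = [30×9² + 33×8²]/(63) = 72.0952
s_p = 8.4909
SE = s_p×√(1/n₁ + 1/n₂) = 8.4909×√(1/31 + 1/34) = 2.1086
t = (x̄₁ - x̄₂)/SE = (44 - 50)/2.1086 = -2.8455
df = 63, t-critical = ±1.998
Decision: reject H₀

Answer: t = -2.8455, reject H₀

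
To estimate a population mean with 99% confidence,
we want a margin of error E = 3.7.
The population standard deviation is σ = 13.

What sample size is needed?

z_0.005 = 2.576
n = (z×σ/E)² = (2.576×13/3.7)²
n = 81.9172
Round up: n = 82

Answer: n = 82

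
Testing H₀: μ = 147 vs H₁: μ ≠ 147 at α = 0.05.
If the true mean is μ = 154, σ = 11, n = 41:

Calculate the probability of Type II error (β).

Answer: β ≈ 0.0172

Derivation:
SE = σ/√n = 11/√41 = 1.7179
Critical values: μ₀ ± z_0.025×SE = 147 ± 1.960×1.7179
Acceptance region: (143.6329, 150.3671)
Under H₁ (μ = 154): z_high = (150.3671 - 154)/1.7179 = -2.1147, z_low = (143.6329 - 154)/1.7179 = -6.0348
β = P(not reject | H₁) = Φ(-2.1147) - Φ(-6.0348) ≈ 0.0172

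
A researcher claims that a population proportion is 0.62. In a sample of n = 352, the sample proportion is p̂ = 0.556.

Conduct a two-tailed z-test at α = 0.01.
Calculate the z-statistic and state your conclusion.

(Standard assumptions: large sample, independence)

H₀: p = 0.62, H₁: p ≠ 0.62
Standard error: SE = √(p₀(1-p₀)/n) = √(0.62×0.38/352) = 0.025871
z-statistic: z = (p̂ - p₀)/SE = (0.556 - 0.62)/0.025871 = -2.4738
Critical value: z_0.005 = ±2.576
p-value = 0.0134
Decision: fail to reject H₀ at α = 0.01

Answer: z = -2.4738, fail to reject H₀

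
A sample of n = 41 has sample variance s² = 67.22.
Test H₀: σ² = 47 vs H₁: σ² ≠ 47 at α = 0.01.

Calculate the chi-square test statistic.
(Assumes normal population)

df = n - 1 = 40
χ² = (n-1)s²/σ₀² = 40×67.22/47 = 57.2085
Critical values: χ²_{0.995,40} = 20.707, χ²_{0.005,40} = 66.766
Rejection region: χ² < 20.707 or χ² > 66.766
Decision: fail to reject H₀

Answer: χ² = 57.2085, fail to reject H₀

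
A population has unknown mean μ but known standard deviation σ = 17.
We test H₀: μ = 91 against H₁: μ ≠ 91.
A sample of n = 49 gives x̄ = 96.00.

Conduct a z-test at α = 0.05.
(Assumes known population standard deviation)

Answer: z = 2.0588, reject H₀

Derivation:
Standard error: SE = σ/√n = 17/√49 = 2.4286
z-statistic: z = (x̄ - μ₀)/SE = (96.00 - 91)/2.4286 = 2.0588
Critical value: ±1.960
p-value = 0.0395
Decision: reject H₀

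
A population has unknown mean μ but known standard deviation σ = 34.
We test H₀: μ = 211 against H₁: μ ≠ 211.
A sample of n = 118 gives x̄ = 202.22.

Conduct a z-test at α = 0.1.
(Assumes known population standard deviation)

Answer: z = -2.8051, reject H₀

Derivation:
Standard error: SE = σ/√n = 34/√118 = 3.1300
z-statistic: z = (x̄ - μ₀)/SE = (202.22 - 211)/3.1300 = -2.8051
Critical value: ±1.645
p-value = 0.0050
Decision: reject H₀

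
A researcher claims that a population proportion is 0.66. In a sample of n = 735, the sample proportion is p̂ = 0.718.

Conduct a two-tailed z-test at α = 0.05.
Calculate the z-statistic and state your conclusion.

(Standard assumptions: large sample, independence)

H₀: p = 0.66, H₁: p ≠ 0.66
Standard error: SE = √(p₀(1-p₀)/n) = √(0.66×0.34/735) = 0.017473
z-statistic: z = (p̂ - p₀)/SE = (0.718 - 0.66)/0.017473 = 3.3194
Critical value: z_0.025 = ±1.960
p-value = 0.0009
Decision: reject H₀ at α = 0.05

Answer: z = 3.3194, reject H₀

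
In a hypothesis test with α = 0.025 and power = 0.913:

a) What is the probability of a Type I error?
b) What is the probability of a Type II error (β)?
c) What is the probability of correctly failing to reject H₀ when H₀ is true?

Answer: a) 0.025, b) 0.087, c) 0.975

Derivation:
a) Type I error probability = α = 0.025
b) Power = P(reject H₀ | H₁ true) = 1 - β = 0.913, so Type II error probability = β = 1 - Power = 0.087
c) P(fail to reject H₀ | H₀ true) = 1 - α = 0.975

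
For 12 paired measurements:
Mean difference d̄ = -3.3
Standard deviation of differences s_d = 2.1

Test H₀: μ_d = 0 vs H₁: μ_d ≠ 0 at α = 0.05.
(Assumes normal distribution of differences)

df = n - 1 = 11
SE = s_d/√n = 2.1/√12 = 0.6062
t = d̄/SE = -3.3/0.6062 = -5.4437
Critical value: t_{0.025,11} = ±2.201
p-value ≈ 0.0002
Decision: reject H₀

Answer: t = -5.4437, reject H₀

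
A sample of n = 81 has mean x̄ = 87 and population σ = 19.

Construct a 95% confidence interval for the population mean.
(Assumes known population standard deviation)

Confidence level: 95%, α = 0.05
z_0.025 = 1.960
SE = σ/√n = 19/√81 = 2.1111
Margin of error = 1.960 × 2.1111 = 4.1378
CI: x̄ ± margin = 87 ± 4.1378
CI: (82.8622, 91.1378)

Answer: (82.8622, 91.1378)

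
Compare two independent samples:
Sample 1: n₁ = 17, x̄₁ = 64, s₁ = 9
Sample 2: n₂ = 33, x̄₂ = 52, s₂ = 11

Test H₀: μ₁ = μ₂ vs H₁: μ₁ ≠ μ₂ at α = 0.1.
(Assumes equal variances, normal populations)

Answer: t = 3.8738, reject H₀

Derivation:
Pooled variance: s²_p = [16×9² + 32×11²]/(48) = 107.6667
s_p = 10.3763
SE = s_p×√(1/n₁ + 1/n₂) = 10.3763×√(1/17 + 1/33) = 3.0977
t = (x̄₁ - x̄₂)/SE = (64 - 52)/3.0977 = 3.8738
df = 48, t-critical = ±1.677
Decision: reject H₀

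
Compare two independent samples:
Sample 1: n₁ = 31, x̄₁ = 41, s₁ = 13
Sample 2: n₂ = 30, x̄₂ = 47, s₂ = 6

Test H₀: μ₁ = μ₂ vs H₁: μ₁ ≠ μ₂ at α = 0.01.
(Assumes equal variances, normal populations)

Pooled variance: s²_p = [30×13² + 29×6²]/(59) = 103.6271
s_p = 10.1797
SE = s_p×√(1/n₁ + 1/n₂) = 10.1797×√(1/31 + 1/30) = 2.6071
t = (x̄₁ - x̄₂)/SE = (41 - 47)/2.6071 = -2.3014
df = 59, t-critical = ±2.662
Decision: fail to reject H₀

Answer: t = -2.3014, fail to reject H₀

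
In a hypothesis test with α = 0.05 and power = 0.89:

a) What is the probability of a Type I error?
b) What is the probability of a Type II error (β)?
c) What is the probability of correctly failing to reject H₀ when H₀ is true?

a) Type I error probability = α = 0.05
b) Power = P(reject H₀ | H₁ true) = 1 - β = 0.89, so Type II error probability = β = 1 - Power = 0.11
c) P(fail to reject H₀ | H₀ true) = 1 - α = 0.95

Answer: a) 0.05, b) 0.11, c) 0.95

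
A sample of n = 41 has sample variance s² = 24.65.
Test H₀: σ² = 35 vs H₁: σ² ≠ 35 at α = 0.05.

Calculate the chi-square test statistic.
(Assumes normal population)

df = n - 1 = 40
χ² = (n-1)s²/σ₀² = 40×24.65/35 = 28.1714
Critical values: χ²_{0.975,40} = 24.433, χ²_{0.025,40} = 59.342
Rejection region: χ² < 24.433 or χ² > 59.342
Decision: fail to reject H₀

Answer: χ² = 28.1714, fail to reject H₀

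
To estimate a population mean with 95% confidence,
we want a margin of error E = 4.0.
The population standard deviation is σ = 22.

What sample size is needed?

z_0.025 = 1.960
n = (z×σ/E)² = (1.960×22/4.0)²
n = 116.2084
Round up: n = 117

Answer: n = 117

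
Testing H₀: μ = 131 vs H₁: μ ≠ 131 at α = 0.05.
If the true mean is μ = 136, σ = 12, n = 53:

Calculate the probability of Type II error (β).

Answer: β ≈ 0.1415

Derivation:
SE = σ/√n = 12/√53 = 1.6483
Critical values: μ₀ ± z_0.025×SE = 131 ± 1.960×1.6483
Acceptance region: (127.7693, 134.2307)
Under H₁ (μ = 136): z_high = (134.2307 - 136)/1.6483 = -1.0734, z_low = (127.7693 - 136)/1.6483 = -4.9934
β = P(not reject | H₁) = Φ(-1.0734) - Φ(-4.9934) ≈ 0.1415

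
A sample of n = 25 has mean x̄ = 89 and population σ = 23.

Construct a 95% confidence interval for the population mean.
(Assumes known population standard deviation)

Confidence level: 95%, α = 0.05
z_0.025 = 1.960
SE = σ/√n = 23/√25 = 4.6000
Margin of error = 1.960 × 4.6000 = 9.0160
CI: x̄ ± margin = 89 ± 9.0160
CI: (79.9840, 98.0160)

Answer: (79.9840, 98.0160)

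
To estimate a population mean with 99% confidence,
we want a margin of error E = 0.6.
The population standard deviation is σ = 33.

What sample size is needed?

Answer: n = 20074

Derivation:
z_0.005 = 2.576
n = (z×σ/E)² = (2.576×33/0.6)²
n = 20073.2224
Round up: n = 20074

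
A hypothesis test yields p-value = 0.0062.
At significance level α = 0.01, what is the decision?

Answer: reject H₀

Derivation:
Compare p-value to α:
0.0062 < 0.01
Decision: reject H₀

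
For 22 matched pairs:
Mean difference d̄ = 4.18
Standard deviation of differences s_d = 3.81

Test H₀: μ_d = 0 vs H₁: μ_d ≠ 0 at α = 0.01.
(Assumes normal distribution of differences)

Answer: t = 5.1459, reject H₀

Derivation:
df = n - 1 = 21
SE = s_d/√n = 3.81/√22 = 0.8123
t = d̄/SE = 4.18/0.8123 = 5.1459
Critical value: t_{0.005,21} = ±2.831
p-value < 0.0001
Decision: reject H₀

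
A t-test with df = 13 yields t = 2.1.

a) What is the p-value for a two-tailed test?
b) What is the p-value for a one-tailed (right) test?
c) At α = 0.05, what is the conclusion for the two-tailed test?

Answer: a) 0.0558, b) 0.0279, c) fail to reject H₀

Derivation:
Using t-distribution with df = 13:
a) Two-tailed: p = 2×P(T > 2.1) = 0.0558
b) One-tailed: p = P(T > 2.1) = 0.0279
c) 0.0558 ≥ 0.05, fail to reject H₀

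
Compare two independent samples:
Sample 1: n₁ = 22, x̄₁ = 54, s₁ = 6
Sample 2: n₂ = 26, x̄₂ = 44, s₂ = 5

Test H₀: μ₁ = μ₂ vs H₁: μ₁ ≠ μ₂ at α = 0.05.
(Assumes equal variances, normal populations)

Answer: t = 6.3004, reject H₀

Derivation:
Pooled variance: s²_p = [21×6² + 25×5²]/(46) = 30.0217
s_p = 5.4792
SE = s_p×√(1/n₁ + 1/n₂) = 5.4792×√(1/22 + 1/26) = 1.5872
t = (x̄₁ - x̄₂)/SE = (54 - 44)/1.5872 = 6.3004
df = 46, t-critical = ±2.013
Decision: reject H₀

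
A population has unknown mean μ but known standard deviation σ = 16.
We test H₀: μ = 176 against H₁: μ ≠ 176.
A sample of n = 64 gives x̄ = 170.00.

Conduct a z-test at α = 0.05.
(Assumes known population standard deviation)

Standard error: SE = σ/√n = 16/√64 = 2.0000
z-statistic: z = (x̄ - μ₀)/SE = (170.00 - 176)/2.0000 = -3.0000
Critical value: ±1.960
p-value = 0.0027
Decision: reject H₀

Answer: z = -3.0000, reject H₀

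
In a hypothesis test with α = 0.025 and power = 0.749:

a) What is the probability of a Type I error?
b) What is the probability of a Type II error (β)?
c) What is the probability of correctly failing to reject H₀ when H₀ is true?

Answer: a) 0.025, b) 0.251, c) 0.975

Derivation:
a) Type I error probability = α = 0.025
b) Power = P(reject H₀ | H₁ true) = 1 - β = 0.749, so Type II error probability = β = 1 - Power = 0.251
c) P(fail to reject H₀ | H₀ true) = 1 - α = 0.975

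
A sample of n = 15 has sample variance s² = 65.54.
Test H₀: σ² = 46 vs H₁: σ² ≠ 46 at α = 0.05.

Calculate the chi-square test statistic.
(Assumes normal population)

Answer: χ² = 19.9470, fail to reject H₀

Derivation:
df = n - 1 = 14
χ² = (n-1)s²/σ₀² = 14×65.54/46 = 19.9470
Critical values: χ²_{0.975,14} = 5.629, χ²_{0.025,14} = 26.119
Rejection region: χ² < 5.629 or χ² > 26.119
Decision: fail to reject H₀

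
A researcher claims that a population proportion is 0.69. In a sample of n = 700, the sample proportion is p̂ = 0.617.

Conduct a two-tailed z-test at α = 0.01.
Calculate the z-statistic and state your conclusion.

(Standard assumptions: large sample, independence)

Answer: z = -4.1760, reject H₀

Derivation:
H₀: p = 0.69, H₁: p ≠ 0.69
Standard error: SE = √(p₀(1-p₀)/n) = √(0.69×0.31/700) = 0.017481
z-statistic: z = (p̂ - p₀)/SE = (0.617 - 0.69)/0.017481 = -4.1760
Critical value: z_0.005 = ±2.576
p-value < 0.0001
Decision: reject H₀ at α = 0.01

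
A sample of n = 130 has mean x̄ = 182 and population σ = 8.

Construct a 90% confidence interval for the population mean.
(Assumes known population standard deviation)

Answer: (180.8459, 183.1541)

Derivation:
Confidence level: 90%, α = 0.1
z_0.05 = 1.645
SE = σ/√n = 8/√130 = 0.7016
Margin of error = 1.645 × 0.7016 = 1.1541
CI: x̄ ± margin = 182 ± 1.1541
CI: (180.8459, 183.1541)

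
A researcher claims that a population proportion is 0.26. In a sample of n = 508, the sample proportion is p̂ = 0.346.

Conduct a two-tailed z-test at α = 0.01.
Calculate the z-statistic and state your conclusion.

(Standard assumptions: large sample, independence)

Answer: z = 4.4191, reject H₀

Derivation:
H₀: p = 0.26, H₁: p ≠ 0.26
Standard error: SE = √(p₀(1-p₀)/n) = √(0.26×0.74/508) = 0.019461
z-statistic: z = (p̂ - p₀)/SE = (0.346 - 0.26)/0.019461 = 4.4191
Critical value: z_0.005 = ±2.576
p-value < 0.0001
Decision: reject H₀ at α = 0.01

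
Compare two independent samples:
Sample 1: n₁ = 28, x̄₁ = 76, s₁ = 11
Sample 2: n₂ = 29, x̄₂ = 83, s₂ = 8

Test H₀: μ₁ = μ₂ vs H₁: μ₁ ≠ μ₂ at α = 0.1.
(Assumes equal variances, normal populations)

Pooled variance: s²_p = [27×11² + 28×8²]/(55) = 91.9818
s_p = 9.5907
SE = s_p×√(1/n₁ + 1/n₂) = 9.5907×√(1/28 + 1/29) = 2.5410
t = (x̄₁ - x̄₂)/SE = (76 - 83)/2.5410 = -2.7548
df = 55, t-critical = ±1.673
Decision: reject H₀

Answer: t = -2.7548, reject H₀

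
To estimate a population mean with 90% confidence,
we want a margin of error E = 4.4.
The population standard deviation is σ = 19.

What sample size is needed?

z_0.05 = 1.645
n = (z×σ/E)² = (1.645×19/4.4)²
n = 50.4584
Round up: n = 51

Answer: n = 51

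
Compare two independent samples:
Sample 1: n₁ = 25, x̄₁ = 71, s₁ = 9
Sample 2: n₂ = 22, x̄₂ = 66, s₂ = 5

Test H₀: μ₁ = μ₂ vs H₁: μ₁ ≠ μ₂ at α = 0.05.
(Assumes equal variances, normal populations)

Answer: t = 2.3091, reject H₀

Derivation:
Pooled variance: s²_p = [24×9² + 21×5²]/(45) = 54.8667
s_p = 7.4072
SE = s_p×√(1/n₁ + 1/n₂) = 7.4072×√(1/25 + 1/22) = 2.1653
t = (x̄₁ - x̄₂)/SE = (71 - 66)/2.1653 = 2.3091
df = 45, t-critical = ±2.014
Decision: reject H₀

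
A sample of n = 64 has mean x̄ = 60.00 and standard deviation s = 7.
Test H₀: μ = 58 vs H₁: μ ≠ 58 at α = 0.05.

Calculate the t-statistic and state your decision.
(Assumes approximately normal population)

Answer: t = 2.2857, reject H₀

Derivation:
df = n - 1 = 63
SE = s/√n = 7/√64 = 0.8750
t = (x̄ - μ₀)/SE = (60.00 - 58)/0.8750 = 2.2857
Critical value: t_{0.025,63} = ±1.998
p-value ≈ 0.0256
Decision: reject H₀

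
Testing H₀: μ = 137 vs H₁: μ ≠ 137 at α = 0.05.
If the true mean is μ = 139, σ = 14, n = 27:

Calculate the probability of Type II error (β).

Answer: β ≈ 0.8849

Derivation:
SE = σ/√n = 14/√27 = 2.6943
Critical values: μ₀ ± z_0.025×SE = 137 ± 1.960×2.6943
Acceptance region: (131.7192, 142.2808)
Under H₁ (μ = 139): z_high = (142.2808 - 139)/2.6943 = 1.2177, z_low = (131.7192 - 139)/2.6943 = -2.7023
β = P(not reject | H₁) = Φ(1.2177) - Φ(-2.7023) ≈ 0.8849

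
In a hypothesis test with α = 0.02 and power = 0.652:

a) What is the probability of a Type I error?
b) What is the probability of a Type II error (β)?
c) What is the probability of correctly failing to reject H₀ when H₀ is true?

Answer: a) 0.02, b) 0.348, c) 0.98

Derivation:
a) Type I error probability = α = 0.02
b) Power = P(reject H₀ | H₁ true) = 1 - β = 0.652, so Type II error probability = β = 1 - Power = 0.348
c) P(fail to reject H₀ | H₀ true) = 1 - α = 0.98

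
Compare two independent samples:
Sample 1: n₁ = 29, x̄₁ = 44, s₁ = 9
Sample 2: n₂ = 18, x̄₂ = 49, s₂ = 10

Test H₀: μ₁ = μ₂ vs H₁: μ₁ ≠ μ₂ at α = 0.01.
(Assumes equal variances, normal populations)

Answer: t = -1.7745, fail to reject H₀

Derivation:
Pooled variance: s²_p = [28×9² + 17×10²]/(45) = 88.1778
s_p = 9.3903
SE = s_p×√(1/n₁ + 1/n₂) = 9.3903×√(1/29 + 1/18) = 2.8177
t = (x̄₁ - x̄₂)/SE = (44 - 49)/2.8177 = -1.7745
df = 45, t-critical = ±2.690
Decision: fail to reject H₀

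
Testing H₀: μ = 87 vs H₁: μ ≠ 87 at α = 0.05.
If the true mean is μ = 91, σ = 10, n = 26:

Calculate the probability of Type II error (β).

Answer: β ≈ 0.4683

Derivation:
SE = σ/√n = 10/√26 = 1.9612
Critical values: μ₀ ± z_0.025×SE = 87 ± 1.960×1.9612
Acceptance region: (83.1560, 90.8440)
Under H₁ (μ = 91): z_high = (90.8440 - 91)/1.9612 = -0.0795, z_low = (83.1560 - 91)/1.9612 = -3.9996
β = P(not reject | H₁) = Φ(-0.0795) - Φ(-3.9996) ≈ 0.4683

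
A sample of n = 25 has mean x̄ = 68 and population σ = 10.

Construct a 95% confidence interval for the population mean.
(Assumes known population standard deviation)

Confidence level: 95%, α = 0.05
z_0.025 = 1.960
SE = σ/√n = 10/√25 = 2.0000
Margin of error = 1.960 × 2.0000 = 3.9200
CI: x̄ ± margin = 68 ± 3.9200
CI: (64.0800, 71.9200)

Answer: (64.0800, 71.9200)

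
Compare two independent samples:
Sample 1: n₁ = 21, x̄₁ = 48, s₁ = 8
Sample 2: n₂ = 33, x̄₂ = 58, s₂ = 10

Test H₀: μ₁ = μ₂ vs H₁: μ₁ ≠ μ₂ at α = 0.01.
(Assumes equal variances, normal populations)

Pooled variance: s²_p = [20×8² + 32×10²]/(52) = 86.1538
s_p = 9.2819
SE = s_p×√(1/n₁ + 1/n₂) = 9.2819×√(1/21 + 1/33) = 2.5910
t = (x̄₁ - x̄₂)/SE = (48 - 58)/2.5910 = -3.8595
df = 52, t-critical = ±2.674
Decision: reject H₀

Answer: t = -3.8595, reject H₀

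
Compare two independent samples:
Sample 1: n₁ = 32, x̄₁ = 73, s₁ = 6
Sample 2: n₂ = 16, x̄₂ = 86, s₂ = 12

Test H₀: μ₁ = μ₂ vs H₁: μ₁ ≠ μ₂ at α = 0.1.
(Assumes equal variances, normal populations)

Answer: t = -5.0312, reject H₀

Derivation:
Pooled variance: s²_p = [31×6² + 15×12²]/(46) = 71.2174
s_p = 8.4390
SE = s_p×√(1/n₁ + 1/n₂) = 8.4390×√(1/32 + 1/16) = 2.5839
t = (x̄₁ - x̄₂)/SE = (73 - 86)/2.5839 = -5.0312
df = 46, t-critical = ±1.679
Decision: reject H₀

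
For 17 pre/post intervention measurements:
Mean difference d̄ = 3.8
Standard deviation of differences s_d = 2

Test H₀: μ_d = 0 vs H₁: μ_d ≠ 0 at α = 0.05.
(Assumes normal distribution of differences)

Answer: t = 7.8334, reject H₀

Derivation:
df = n - 1 = 16
SE = s_d/√n = 2/√17 = 0.4851
t = d̄/SE = 3.8/0.4851 = 7.8334
Critical value: t_{0.025,16} = ±2.120
p-value < 0.0001
Decision: reject H₀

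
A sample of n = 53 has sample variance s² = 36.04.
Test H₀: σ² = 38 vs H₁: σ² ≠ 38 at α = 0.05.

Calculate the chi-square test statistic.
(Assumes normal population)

Answer: χ² = 49.3179, fail to reject H₀

Derivation:
df = n - 1 = 52
χ² = (n-1)s²/σ₀² = 52×36.04/38 = 49.3179
Critical values: χ²_{0.975,52} = 33.968, χ²_{0.025,52} = 73.810
Rejection region: χ² < 33.968 or χ² > 73.810
Decision: fail to reject H₀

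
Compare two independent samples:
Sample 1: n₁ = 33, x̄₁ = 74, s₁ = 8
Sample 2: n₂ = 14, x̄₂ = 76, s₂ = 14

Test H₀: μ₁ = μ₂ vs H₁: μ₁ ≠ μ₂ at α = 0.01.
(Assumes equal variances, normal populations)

Answer: t = -0.6205, fail to reject H₀

Derivation:
Pooled variance: s²_p = [32×8² + 13×14²]/(45) = 102.1333
s_p = 10.1061
SE = s_p×√(1/n₁ + 1/n₂) = 10.1061×√(1/33 + 1/14) = 3.2234
t = (x̄₁ - x̄₂)/SE = (74 - 76)/3.2234 = -0.6205
df = 45, t-critical = ±2.690
Decision: fail to reject H₀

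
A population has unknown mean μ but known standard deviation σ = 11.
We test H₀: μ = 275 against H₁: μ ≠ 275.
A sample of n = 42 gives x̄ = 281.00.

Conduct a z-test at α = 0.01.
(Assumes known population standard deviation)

Standard error: SE = σ/√n = 11/√42 = 1.6973
z-statistic: z = (x̄ - μ₀)/SE = (281.00 - 275)/1.6973 = 3.5350
Critical value: ±2.576
p-value = 0.0004
Decision: reject H₀

Answer: z = 3.5350, reject H₀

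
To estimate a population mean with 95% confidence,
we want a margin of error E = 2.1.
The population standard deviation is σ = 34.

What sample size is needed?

z_0.025 = 1.960
n = (z×σ/E)² = (1.960×34/2.1)²
n = 1007.0044
Round up: n = 1008

Answer: n = 1008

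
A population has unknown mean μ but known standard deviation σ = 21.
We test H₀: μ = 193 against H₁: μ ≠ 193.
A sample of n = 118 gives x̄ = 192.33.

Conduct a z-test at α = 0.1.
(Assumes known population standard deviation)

Answer: z = -0.3466, fail to reject H₀

Derivation:
Standard error: SE = σ/√n = 21/√118 = 1.9332
z-statistic: z = (x̄ - μ₀)/SE = (192.33 - 193)/1.9332 = -0.3466
Critical value: ±1.645
p-value = 0.7289
Decision: fail to reject H₀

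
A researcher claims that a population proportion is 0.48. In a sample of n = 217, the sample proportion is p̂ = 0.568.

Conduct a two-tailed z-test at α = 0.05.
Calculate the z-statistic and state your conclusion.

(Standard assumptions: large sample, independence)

H₀: p = 0.48, H₁: p ≠ 0.48
Standard error: SE = √(p₀(1-p₀)/n) = √(0.48×0.52/217) = 0.033915
z-statistic: z = (p̂ - p₀)/SE = (0.568 - 0.48)/0.033915 = 2.5947
Critical value: z_0.025 = ±1.960
p-value = 0.0095
Decision: reject H₀ at α = 0.05

Answer: z = 2.5947, reject H₀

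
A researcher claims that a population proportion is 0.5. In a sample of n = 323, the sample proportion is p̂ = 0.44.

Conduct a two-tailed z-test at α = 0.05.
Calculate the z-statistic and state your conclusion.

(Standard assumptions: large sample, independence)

Answer: z = -2.1566, reject H₀

Derivation:
H₀: p = 0.5, H₁: p ≠ 0.5
Standard error: SE = √(p₀(1-p₀)/n) = √(0.5×0.5/323) = 0.027821
z-statistic: z = (p̂ - p₀)/SE = (0.44 - 0.5)/0.027821 = -2.1566
Critical value: z_0.025 = ±1.960
p-value = 0.0310
Decision: reject H₀ at α = 0.05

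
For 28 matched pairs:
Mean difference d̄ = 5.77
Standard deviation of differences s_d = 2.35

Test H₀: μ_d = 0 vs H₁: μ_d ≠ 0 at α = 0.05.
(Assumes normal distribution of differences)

Answer: t = 12.9926, reject H₀

Derivation:
df = n - 1 = 27
SE = s_d/√n = 2.35/√28 = 0.4441
t = d̄/SE = 5.77/0.4441 = 12.9926
Critical value: t_{0.025,27} = ±2.052
p-value < 0.0001
Decision: reject H₀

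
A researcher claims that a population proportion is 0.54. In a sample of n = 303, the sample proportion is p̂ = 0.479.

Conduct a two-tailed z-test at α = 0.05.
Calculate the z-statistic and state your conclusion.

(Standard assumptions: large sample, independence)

Answer: z = -2.1305, reject H₀

Derivation:
H₀: p = 0.54, H₁: p ≠ 0.54
Standard error: SE = √(p₀(1-p₀)/n) = √(0.54×0.46/303) = 0.028632
z-statistic: z = (p̂ - p₀)/SE = (0.479 - 0.54)/0.028632 = -2.1305
Critical value: z_0.025 = ±1.960
p-value = 0.0331
Decision: reject H₀ at α = 0.05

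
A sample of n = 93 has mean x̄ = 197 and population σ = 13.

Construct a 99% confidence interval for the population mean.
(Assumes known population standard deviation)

Answer: (193.5276, 200.4724)

Derivation:
Confidence level: 99%, α = 0.01
z_0.005 = 2.576
SE = σ/√n = 13/√93 = 1.3480
Margin of error = 2.576 × 1.3480 = 3.4724
CI: x̄ ± margin = 197 ± 3.4724
CI: (193.5276, 200.4724)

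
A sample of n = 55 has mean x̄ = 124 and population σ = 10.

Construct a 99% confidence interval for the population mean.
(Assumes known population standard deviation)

Answer: (120.5265, 127.4735)

Derivation:
Confidence level: 99%, α = 0.01
z_0.005 = 2.576
SE = σ/√n = 10/√55 = 1.3484
Margin of error = 2.576 × 1.3484 = 3.4735
CI: x̄ ± margin = 124 ± 3.4735
CI: (120.5265, 127.4735)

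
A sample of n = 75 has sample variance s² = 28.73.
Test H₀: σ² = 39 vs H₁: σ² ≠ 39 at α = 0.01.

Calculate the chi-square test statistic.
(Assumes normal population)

Answer: χ² = 54.5133, fail to reject H₀

Derivation:
df = n - 1 = 74
χ² = (n-1)s²/σ₀² = 74×28.73/39 = 54.5133
Critical values: χ²_{0.995,74} = 46.417, χ²_{0.005,74} = 109.074
Rejection region: χ² < 46.417 or χ² > 109.074
Decision: fail to reject H₀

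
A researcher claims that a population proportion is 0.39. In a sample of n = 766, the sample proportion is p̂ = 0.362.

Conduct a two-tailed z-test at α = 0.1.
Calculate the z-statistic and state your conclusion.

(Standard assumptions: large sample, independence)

H₀: p = 0.39, H₁: p ≠ 0.39
Standard error: SE = √(p₀(1-p₀)/n) = √(0.39×0.61/766) = 0.017623
z-statistic: z = (p̂ - p₀)/SE = (0.362 - 0.39)/0.017623 = -1.5888
Critical value: z_0.05 = ±1.645
p-value = 0.1121
Decision: fail to reject H₀ at α = 0.1

Answer: z = -1.5888, fail to reject H₀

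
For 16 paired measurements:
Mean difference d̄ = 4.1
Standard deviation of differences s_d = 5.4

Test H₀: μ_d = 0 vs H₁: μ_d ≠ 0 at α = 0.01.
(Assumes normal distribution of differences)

Answer: t = 3.0370, reject H₀

Derivation:
df = n - 1 = 15
SE = s_d/√n = 5.4/√16 = 1.3500
t = d̄/SE = 4.1/1.3500 = 3.0370
Critical value: t_{0.005,15} = ±2.947
p-value ≈ 0.0083
Decision: reject H₀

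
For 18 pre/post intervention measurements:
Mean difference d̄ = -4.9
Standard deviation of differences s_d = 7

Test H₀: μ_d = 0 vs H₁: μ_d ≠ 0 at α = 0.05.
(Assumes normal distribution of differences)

df = n - 1 = 17
SE = s_d/√n = 7/√18 = 1.6499
t = d̄/SE = -4.9/1.6499 = -2.9699
Critical value: t_{0.025,17} = ±2.110
p-value ≈ 0.0086
Decision: reject H₀

Answer: t = -2.9699, reject H₀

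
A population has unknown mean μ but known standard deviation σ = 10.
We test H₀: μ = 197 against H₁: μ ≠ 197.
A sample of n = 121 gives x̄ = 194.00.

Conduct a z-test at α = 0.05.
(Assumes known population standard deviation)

Standard error: SE = σ/√n = 10/√121 = 0.9091
z-statistic: z = (x̄ - μ₀)/SE = (194.00 - 197)/0.9091 = -3.3000
Critical value: ±1.960
p-value = 0.0010
Decision: reject H₀

Answer: z = -3.3000, reject H₀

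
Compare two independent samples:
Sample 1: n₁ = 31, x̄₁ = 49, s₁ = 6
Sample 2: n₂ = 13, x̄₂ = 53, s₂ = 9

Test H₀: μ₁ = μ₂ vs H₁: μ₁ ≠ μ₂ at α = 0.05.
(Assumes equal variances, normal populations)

Pooled variance: s²_p = [30×6² + 12×9²]/(42) = 48.8571
s_p = 6.9898
SE = s_p×√(1/n₁ + 1/n₂) = 6.9898×√(1/31 + 1/13) = 2.3096
t = (x̄₁ - x̄₂)/SE = (49 - 53)/2.3096 = -1.7319
df = 42, t-critical = ±2.018
Decision: fail to reject H₀

Answer: t = -1.7319, fail to reject H₀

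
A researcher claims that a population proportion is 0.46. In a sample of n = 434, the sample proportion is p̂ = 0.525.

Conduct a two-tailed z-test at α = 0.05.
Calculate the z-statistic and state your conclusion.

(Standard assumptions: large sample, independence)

Answer: z = 2.7169, reject H₀

Derivation:
H₀: p = 0.46, H₁: p ≠ 0.46
Standard error: SE = √(p₀(1-p₀)/n) = √(0.46×0.54/434) = 0.023924
z-statistic: z = (p̂ - p₀)/SE = (0.525 - 0.46)/0.023924 = 2.7169
Critical value: z_0.025 = ±1.960
p-value = 0.0066
Decision: reject H₀ at α = 0.05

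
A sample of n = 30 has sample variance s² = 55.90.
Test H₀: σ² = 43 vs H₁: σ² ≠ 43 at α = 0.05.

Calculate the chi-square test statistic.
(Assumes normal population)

Answer: χ² = 37.7000, fail to reject H₀

Derivation:
df = n - 1 = 29
χ² = (n-1)s²/σ₀² = 29×55.90/43 = 37.7000
Critical values: χ²_{0.975,29} = 16.047, χ²_{0.025,29} = 45.722
Rejection region: χ² < 16.047 or χ² > 45.722
Decision: fail to reject H₀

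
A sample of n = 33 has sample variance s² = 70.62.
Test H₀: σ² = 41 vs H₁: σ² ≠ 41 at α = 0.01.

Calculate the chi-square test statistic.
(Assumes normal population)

Answer: χ² = 55.1180, fail to reject H₀

Derivation:
df = n - 1 = 32
χ² = (n-1)s²/σ₀² = 32×70.62/41 = 55.1180
Critical values: χ²_{0.995,32} = 15.134, χ²_{0.005,32} = 56.328
Rejection region: χ² < 15.134 or χ² > 56.328
Decision: fail to reject H₀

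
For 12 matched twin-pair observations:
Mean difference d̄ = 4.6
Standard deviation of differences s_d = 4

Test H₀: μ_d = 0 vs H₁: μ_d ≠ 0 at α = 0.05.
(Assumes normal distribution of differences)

Answer: t = 3.9837, reject H₀

Derivation:
df = n - 1 = 11
SE = s_d/√n = 4/√12 = 1.1547
t = d̄/SE = 4.6/1.1547 = 3.9837
Critical value: t_{0.025,11} = ±2.201
p-value ≈ 0.0021
Decision: reject H₀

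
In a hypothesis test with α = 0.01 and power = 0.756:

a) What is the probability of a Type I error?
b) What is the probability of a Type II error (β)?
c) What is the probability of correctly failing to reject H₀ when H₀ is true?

Answer: a) 0.01, b) 0.244, c) 0.99

Derivation:
a) Type I error probability = α = 0.01
b) Power = P(reject H₀ | H₁ true) = 1 - β = 0.756, so Type II error probability = β = 1 - Power = 0.244
c) P(fail to reject H₀ | H₀ true) = 1 - α = 0.99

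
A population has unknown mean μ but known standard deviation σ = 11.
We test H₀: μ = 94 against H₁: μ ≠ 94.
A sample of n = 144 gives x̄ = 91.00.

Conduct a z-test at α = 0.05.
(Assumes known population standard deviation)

Standard error: SE = σ/√n = 11/√144 = 0.9167
z-statistic: z = (x̄ - μ₀)/SE = (91.00 - 94)/0.9167 = -3.2726
Critical value: ±1.960
p-value = 0.0011
Decision: reject H₀

Answer: z = -3.2726, reject H₀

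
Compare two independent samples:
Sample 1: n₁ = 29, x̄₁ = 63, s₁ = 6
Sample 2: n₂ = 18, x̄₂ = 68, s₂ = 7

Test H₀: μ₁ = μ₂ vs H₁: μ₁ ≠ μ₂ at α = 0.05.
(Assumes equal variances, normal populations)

Answer: t = -2.6051, reject H₀

Derivation:
Pooled variance: s²_p = [28×6² + 17×7²]/(45) = 40.9111
s_p = 6.3962
SE = s_p×√(1/n₁ + 1/n₂) = 6.3962×√(1/29 + 1/18) = 1.9193
t = (x̄₁ - x̄₂)/SE = (63 - 68)/1.9193 = -2.6051
df = 45, t-critical = ±2.014
Decision: reject H₀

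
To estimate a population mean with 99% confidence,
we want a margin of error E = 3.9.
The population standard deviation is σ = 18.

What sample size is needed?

z_0.005 = 2.576
n = (z×σ/E)² = (2.576×18/3.9)²
n = 141.3538
Round up: n = 142

Answer: n = 142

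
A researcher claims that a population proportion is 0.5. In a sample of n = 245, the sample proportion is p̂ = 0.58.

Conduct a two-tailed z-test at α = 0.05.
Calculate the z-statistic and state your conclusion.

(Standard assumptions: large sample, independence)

H₀: p = 0.5, H₁: p ≠ 0.5
Standard error: SE = √(p₀(1-p₀)/n) = √(0.5×0.5/245) = 0.031944
z-statistic: z = (p̂ - p₀)/SE = (0.58 - 0.5)/0.031944 = 2.5044
Critical value: z_0.025 = ±1.960
p-value = 0.0123
Decision: reject H₀ at α = 0.05

Answer: z = 2.5044, reject H₀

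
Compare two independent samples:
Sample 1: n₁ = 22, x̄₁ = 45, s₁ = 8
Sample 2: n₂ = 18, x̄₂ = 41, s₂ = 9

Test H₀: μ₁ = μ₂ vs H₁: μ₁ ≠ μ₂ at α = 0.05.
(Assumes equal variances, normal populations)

Answer: t = 1.4873, fail to reject H₀

Derivation:
Pooled variance: s²_p = [21×8² + 17×9²]/(38) = 71.6053
s_p = 8.4620
SE = s_p×√(1/n₁ + 1/n₂) = 8.4620×√(1/22 + 1/18) = 2.6894
t = (x̄₁ - x̄₂)/SE = (45 - 41)/2.6894 = 1.4873
df = 38, t-critical = ±2.024
Decision: fail to reject H₀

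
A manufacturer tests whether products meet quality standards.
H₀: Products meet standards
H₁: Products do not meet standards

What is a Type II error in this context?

Answer: Accepting products as meeting standards when they don't

Derivation:
Type I error (α): Rejecting H₀ when H₀ is true
Type II error (β): Failing to reject H₀ when H₁ is true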